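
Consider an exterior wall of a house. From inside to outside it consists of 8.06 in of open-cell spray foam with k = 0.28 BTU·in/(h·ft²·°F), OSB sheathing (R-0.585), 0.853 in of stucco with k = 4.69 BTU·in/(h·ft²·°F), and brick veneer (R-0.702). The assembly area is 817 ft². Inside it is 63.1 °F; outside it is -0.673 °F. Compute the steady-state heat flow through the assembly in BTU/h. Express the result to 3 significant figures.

8.06/0.28 = 28.79
0.853/4.69 = 0.1819
R_total = 28.79 + 0.585 + 0.1819 + 0.702 = 30.25 ft²·°F·h/BTU
Q = A·ΔT/R = 817 × (63.1 − (-0.673)) / 30.25 = 1722 BTU/h

1720 BTU/h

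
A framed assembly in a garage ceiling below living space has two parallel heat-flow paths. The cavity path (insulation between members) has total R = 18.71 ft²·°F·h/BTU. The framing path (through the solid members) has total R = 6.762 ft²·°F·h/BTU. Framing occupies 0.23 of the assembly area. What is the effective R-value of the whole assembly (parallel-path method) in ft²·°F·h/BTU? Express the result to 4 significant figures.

13.30 ft²·°F·h/BTU

U_eff = 0.77/18.71 + 0.23/6.762 = 0.041154 + 0.034014 = 0.075168
R_eff = 1/U_eff = 13.304 ft²·°F·h/BTU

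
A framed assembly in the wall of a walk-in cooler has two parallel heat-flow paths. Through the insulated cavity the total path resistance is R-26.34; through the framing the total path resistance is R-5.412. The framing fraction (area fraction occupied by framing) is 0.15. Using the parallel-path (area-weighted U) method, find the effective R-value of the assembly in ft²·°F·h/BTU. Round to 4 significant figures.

16.67 ft²·°F·h/BTU

U_eff = 0.85/26.34 + 0.15/5.412 = 0.03227 + 0.027716 = 0.059986
R_eff = 1/U_eff = 16.67 ft²·°F·h/BTU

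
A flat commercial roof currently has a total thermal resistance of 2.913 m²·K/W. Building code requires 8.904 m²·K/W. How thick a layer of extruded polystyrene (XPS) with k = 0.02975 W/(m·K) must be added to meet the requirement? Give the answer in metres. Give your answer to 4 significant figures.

0.1782 m

ΔR = 8.904 − 2.913 = 5.991 m²·K/W
L = ΔR × k = 5.991 × 0.02975 = 0.17823 m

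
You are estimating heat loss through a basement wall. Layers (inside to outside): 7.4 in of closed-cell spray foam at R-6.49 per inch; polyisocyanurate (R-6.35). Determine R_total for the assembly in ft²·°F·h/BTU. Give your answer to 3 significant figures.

54.4 ft²·°F·h/BTU

7.4 × 6.49 = 48.03
R_total = 48.03 + 6.35 = 54.38 ft²·°F·h/BTU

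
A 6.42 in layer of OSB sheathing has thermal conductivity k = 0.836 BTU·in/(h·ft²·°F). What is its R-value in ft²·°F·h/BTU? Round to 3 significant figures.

R = L/k = 6.42/0.836 = 7.679 ft²·°F·h/BTU

7.68 ft²·°F·h/BTU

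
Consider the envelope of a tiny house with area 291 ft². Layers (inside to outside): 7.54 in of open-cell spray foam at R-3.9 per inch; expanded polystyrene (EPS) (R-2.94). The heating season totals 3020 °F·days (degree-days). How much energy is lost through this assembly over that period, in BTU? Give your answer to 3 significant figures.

7.54 × 3.9 = 29.41
R_total = 29.41 + 2.94 = 32.35 ft²·°F·h/BTU
E = A × HDD × 24 / R = 291 × 3020 × 24 / 32.35 = 652100 BTU

652000 BTU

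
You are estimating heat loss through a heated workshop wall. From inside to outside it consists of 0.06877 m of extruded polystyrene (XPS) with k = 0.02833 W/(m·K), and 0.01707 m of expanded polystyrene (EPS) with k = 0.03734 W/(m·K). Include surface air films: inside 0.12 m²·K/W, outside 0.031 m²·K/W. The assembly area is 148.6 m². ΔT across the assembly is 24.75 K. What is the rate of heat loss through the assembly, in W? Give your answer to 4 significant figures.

0.06877/0.02833 = 2.4275
0.01707/0.03734 = 0.45715
R_total = 0.12 + 2.4275 + 0.45715 + 0.031 = 3.0356 m²·K/W
Q = A·ΔT/R = 148.6 × 24.75 / 3.0356 = 1211.6 W

1212 W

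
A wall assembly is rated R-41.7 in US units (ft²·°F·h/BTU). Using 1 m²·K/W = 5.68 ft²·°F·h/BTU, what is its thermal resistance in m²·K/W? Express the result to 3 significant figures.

R_SI = 41.7/5.68 = 7.342

7.34 m²·K/W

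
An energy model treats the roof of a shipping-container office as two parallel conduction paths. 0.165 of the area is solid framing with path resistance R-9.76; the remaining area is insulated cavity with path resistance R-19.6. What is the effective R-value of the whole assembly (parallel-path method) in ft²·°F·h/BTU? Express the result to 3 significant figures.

16.8 ft²·°F·h/BTU

U_eff = 0.835/19.6 + 0.165/9.76 = 0.0426 + 0.01691 = 0.05951
R_eff = 1/U_eff = 16.8 ft²·°F·h/BTU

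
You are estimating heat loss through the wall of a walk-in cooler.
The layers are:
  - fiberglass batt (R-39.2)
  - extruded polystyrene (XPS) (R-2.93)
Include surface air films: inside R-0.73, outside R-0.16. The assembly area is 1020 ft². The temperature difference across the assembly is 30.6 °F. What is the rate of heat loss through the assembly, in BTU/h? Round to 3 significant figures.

726 BTU/h

R_total = 0.73 + 39.2 + 2.93 + 0.16 = 43.02 ft²·°F·h/BTU
Q = A·ΔT/R = 1020 × 30.6 / 43.02 = 725.5 BTU/h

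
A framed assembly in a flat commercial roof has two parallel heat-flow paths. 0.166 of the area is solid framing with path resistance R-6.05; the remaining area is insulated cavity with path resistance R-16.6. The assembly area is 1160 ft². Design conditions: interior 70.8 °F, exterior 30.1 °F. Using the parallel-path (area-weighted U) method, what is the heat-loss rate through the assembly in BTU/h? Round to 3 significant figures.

U_eff = 0.834/16.6 + 0.166/6.05 = 0.05024 + 0.02744 = 0.07768
R_eff = 1/U_eff = 12.87 ft²·°F·h/BTU
Q = 1160 × (70.8 − 30.1) / 12.87 = 3667 BTU/h

3670 BTU/h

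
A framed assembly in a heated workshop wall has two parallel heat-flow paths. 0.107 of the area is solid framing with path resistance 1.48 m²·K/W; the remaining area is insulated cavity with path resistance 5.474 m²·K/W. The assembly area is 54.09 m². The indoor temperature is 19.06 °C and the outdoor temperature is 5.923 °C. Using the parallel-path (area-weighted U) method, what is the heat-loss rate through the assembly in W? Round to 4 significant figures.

167.3 W

U_eff = 0.893/5.474 + 0.107/1.48 = 0.16313 + 0.072297 = 0.23543
R_eff = 1/U_eff = 4.2475 m²·K/W
Q = 54.09 × (19.06 − 5.923) / 4.2475 = 167.29 W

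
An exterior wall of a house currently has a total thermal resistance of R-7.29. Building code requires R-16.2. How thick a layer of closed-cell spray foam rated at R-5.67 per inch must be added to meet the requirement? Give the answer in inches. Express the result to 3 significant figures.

ΔR = 16.2 − 7.29 = 8.91 ft²·°F·h/BTU
L = ΔR / (R/in) = 8.91/5.67 = 1.571 in

1.57 in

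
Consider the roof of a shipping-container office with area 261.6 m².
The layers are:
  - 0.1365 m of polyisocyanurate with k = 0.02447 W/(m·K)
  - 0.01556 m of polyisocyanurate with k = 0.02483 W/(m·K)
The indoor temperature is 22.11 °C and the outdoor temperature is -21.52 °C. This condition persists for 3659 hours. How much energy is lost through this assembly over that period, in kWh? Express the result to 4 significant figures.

6731 kWh

0.1365/0.02447 = 5.5783
0.01556/0.02483 = 0.62666
R_total = 5.5783 + 0.62666 = 6.2049 m²·K/W
Q = 261.6 × (22.11 − (-21.52)) / 6.2049 = 1839.4 W
E = 1839.4 W × 3659 h / 1000 = 6730.5 kWh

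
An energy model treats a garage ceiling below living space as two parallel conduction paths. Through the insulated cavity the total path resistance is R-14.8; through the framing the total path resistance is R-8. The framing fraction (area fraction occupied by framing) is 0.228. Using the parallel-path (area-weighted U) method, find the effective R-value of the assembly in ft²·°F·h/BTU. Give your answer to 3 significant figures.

12.4 ft²·°F·h/BTU

U_eff = 0.772/14.8 + 0.228/8 = 0.05216 + 0.0285 = 0.08066
R_eff = 1/U_eff = 12.4 ft²·°F·h/BTU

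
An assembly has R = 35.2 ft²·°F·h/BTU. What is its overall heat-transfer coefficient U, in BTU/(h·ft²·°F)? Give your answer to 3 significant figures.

0.0284 BTU/(h·ft²·°F)

U = 1/R = 1/35.2 = 0.02841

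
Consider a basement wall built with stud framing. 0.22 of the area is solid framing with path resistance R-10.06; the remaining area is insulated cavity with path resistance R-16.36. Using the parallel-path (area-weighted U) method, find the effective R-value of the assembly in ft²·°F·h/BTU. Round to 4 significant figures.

14.38 ft²·°F·h/BTU

U_eff = 0.78/16.36 + 0.22/10.06 = 0.047677 + 0.021869 = 0.069546
R_eff = 1/U_eff = 14.379 ft²·°F·h/BTU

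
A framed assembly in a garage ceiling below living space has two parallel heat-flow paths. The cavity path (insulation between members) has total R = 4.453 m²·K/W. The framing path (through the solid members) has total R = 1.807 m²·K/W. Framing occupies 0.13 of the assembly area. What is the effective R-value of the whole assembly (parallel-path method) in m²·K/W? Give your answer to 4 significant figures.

3.741 m²·K/W

U_eff = 0.87/4.453 + 0.13/1.807 = 0.19537 + 0.071942 = 0.26732
R_eff = 1/U_eff = 3.7409 m²·K/W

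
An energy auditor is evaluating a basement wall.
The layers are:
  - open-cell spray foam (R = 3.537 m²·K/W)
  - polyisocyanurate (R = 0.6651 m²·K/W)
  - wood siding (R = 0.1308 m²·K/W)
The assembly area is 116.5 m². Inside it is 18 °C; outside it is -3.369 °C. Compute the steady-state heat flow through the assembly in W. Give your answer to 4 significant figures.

R_total = 3.537 + 0.6651 + 0.1308 = 4.3329 m²·K/W
Q = A·ΔT/R = 116.5 × (18 − (-3.369)) / 4.3329 = 574.55 W

574.6 W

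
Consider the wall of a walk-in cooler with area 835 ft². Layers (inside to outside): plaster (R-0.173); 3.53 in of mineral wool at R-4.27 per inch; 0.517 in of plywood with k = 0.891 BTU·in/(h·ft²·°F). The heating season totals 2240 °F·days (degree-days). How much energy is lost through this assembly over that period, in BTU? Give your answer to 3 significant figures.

2840000 BTU

3.53 × 4.27 = 15.07
0.517/0.891 = 0.5802
R_total = 0.173 + 15.07 + 0.5802 = 15.83 ft²·°F·h/BTU
E = A × HDD × 24 / R = 835 × 2240 × 24 / 15.83 = 2836000 BTU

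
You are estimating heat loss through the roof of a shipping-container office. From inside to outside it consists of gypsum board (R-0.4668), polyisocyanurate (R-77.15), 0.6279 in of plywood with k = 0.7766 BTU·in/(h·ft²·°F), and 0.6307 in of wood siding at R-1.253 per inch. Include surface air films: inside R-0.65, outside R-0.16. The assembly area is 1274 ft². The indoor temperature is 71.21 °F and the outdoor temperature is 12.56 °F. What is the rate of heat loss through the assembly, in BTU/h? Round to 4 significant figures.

933.7 BTU/h

0.6279/0.7766 = 0.80852
0.6307 × 1.253 = 0.79027
R_total = 0.65 + 0.4668 + 77.15 + 0.80852 + 0.79027 + 0.16 = 80.026 ft²·°F·h/BTU
Q = A·ΔT/R = 1274 × (71.21 − 12.56) / 80.026 = 933.7 BTU/h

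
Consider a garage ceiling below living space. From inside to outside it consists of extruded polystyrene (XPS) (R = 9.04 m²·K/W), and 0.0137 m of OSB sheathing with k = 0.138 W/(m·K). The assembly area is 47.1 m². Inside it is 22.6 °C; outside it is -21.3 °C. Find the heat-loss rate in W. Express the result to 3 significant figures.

0.0137/0.138 = 0.09928
R_total = 9.04 + 0.09928 = 9.139 m²·K/W
Q = A·ΔT/R = 47.1 × (22.6 − (-21.3)) / 9.139 = 226.2 W

226 W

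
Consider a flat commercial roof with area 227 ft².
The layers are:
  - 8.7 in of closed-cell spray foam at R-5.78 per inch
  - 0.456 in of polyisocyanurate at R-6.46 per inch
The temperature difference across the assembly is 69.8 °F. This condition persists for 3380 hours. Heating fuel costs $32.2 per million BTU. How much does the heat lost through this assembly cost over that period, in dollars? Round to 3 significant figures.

8.7 × 5.78 = 50.29
0.456 × 6.46 = 2.946
R_total = 50.29 + 2.946 = 53.23 ft²·°F·h/BTU
Q = 227 × 69.8 / 53.23 = 297.7 BTU/h
E = 297.7 × 3380 = 1006000 BTU
Cost = 1006000/10⁶ × 32.2 = $32.4

32.4 dollars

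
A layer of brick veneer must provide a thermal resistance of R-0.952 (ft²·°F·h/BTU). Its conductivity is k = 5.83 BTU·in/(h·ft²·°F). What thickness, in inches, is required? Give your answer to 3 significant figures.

5.55 in

L = R × k = 0.952 × 5.83 = 5.55 in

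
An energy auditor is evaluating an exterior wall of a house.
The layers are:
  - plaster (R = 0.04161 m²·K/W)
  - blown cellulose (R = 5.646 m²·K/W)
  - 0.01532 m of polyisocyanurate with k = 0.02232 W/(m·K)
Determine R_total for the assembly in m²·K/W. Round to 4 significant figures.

6.374 m²·K/W

0.01532/0.02232 = 0.68638
R_total = 0.04161 + 5.646 + 0.68638 = 6.374 m²·K/W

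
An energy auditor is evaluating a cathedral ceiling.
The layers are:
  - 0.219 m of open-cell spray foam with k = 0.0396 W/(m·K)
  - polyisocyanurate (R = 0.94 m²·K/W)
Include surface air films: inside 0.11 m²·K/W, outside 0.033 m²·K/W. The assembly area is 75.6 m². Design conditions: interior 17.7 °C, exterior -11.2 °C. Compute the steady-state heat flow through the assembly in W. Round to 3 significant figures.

330 W

0.219/0.0396 = 5.53
R_total = 0.11 + 5.53 + 0.94 + 0.033 = 6.613 m²·K/W
Q = A·ΔT/R = 75.6 × (17.7 − (-11.2)) / 6.613 = 330.4 W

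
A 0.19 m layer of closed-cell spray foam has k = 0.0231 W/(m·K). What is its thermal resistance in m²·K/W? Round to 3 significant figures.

R = L/k = 0.19/0.0231 = 8.225 m²·K/W

8.23 m²·K/W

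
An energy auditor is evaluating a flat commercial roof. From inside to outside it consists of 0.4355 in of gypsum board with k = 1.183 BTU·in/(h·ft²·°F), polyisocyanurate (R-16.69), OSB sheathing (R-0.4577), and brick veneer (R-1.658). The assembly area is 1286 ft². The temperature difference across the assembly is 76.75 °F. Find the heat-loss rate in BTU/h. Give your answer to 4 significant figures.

5148 BTU/h

0.4355/1.183 = 0.36813
R_total = 0.36813 + 16.69 + 0.4577 + 1.658 = 19.174 ft²·°F·h/BTU
Q = A·ΔT/R = 1286 × 76.75 / 19.174 = 5147.7 BTU/h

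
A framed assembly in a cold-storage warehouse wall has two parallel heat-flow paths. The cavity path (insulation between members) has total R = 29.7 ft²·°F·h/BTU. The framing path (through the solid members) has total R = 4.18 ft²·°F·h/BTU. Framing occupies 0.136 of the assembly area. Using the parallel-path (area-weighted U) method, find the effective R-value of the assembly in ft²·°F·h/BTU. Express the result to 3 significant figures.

16.2 ft²·°F·h/BTU

U_eff = 0.864/29.7 + 0.136/4.18 = 0.02909 + 0.03254 = 0.06163
R_eff = 1/U_eff = 16.23 ft²·°F·h/BTU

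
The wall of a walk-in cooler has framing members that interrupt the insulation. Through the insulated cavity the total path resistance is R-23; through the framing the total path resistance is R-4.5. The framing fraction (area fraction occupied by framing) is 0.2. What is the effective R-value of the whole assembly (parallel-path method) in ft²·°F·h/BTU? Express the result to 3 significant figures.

12.6 ft²·°F·h/BTU

U_eff = 0.8/23 + 0.2/4.5 = 0.03478 + 0.04444 = 0.07923
R_eff = 1/U_eff = 12.62 ft²·°F·h/BTU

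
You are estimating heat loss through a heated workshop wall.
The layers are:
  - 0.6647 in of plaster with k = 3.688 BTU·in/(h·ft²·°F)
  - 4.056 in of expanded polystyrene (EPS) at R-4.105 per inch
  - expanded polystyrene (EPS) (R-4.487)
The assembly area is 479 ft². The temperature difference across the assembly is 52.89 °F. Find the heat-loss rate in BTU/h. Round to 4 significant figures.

1188 BTU/h

0.6647/3.688 = 0.18023
4.056 × 4.105 = 16.65
R_total = 0.18023 + 16.65 + 4.487 = 21.317 ft²·°F·h/BTU
Q = A·ΔT/R = 479 × 52.89 / 21.317 = 1188.4 BTU/h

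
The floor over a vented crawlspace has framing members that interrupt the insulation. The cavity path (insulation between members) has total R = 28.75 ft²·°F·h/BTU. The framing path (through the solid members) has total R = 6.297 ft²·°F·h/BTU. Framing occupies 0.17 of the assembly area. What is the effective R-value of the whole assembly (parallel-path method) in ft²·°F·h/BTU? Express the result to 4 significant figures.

U_eff = 0.83/28.75 + 0.17/6.297 = 0.02887 + 0.026997 = 0.055867
R_eff = 1/U_eff = 17.9 ft²·°F·h/BTU

17.90 ft²·°F·h/BTU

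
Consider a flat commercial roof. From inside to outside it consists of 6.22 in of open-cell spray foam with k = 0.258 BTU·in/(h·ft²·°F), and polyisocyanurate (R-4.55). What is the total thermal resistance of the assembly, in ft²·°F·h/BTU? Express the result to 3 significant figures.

28.7 ft²·°F·h/BTU

6.22/0.258 = 24.11
R_total = 24.11 + 4.55 = 28.66 ft²·°F·h/BTU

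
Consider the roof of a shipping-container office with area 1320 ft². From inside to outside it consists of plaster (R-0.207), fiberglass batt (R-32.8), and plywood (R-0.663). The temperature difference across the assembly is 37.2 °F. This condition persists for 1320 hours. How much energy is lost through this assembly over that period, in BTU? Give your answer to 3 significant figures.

R_total = 0.207 + 32.8 + 0.663 = 33.67 ft²·°F·h/BTU
Q = 1320 × 37.2 / 33.67 = 1458 BTU/h
E = 1458 × 1320 = 1925000 BTU

1930000 BTU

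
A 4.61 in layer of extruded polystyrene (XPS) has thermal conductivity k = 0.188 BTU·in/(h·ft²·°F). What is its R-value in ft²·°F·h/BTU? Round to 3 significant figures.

R = L/k = 4.61/0.188 = 24.52 ft²·°F·h/BTU

24.5 ft²·°F·h/BTU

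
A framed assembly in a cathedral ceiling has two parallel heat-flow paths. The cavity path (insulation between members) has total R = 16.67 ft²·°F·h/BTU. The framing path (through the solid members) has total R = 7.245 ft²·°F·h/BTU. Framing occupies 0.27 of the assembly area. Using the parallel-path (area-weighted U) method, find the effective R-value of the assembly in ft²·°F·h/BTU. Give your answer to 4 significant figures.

U_eff = 0.73/16.67 + 0.27/7.245 = 0.043791 + 0.037267 = 0.081058
R_eff = 1/U_eff = 12.337 ft²·°F·h/BTU

12.34 ft²·°F·h/BTU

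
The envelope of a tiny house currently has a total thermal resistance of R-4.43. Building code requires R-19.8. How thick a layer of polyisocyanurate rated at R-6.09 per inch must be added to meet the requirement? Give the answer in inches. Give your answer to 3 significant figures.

2.52 in

ΔR = 19.8 − 4.43 = 15.37 ft²·°F·h/BTU
L = ΔR / (R/in) = 15.37/6.09 = 2.524 in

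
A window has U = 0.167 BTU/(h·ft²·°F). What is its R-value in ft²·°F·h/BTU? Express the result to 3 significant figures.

R = 1/U = 1/0.167 = 5.988

5.99 ft²·°F·h/BTU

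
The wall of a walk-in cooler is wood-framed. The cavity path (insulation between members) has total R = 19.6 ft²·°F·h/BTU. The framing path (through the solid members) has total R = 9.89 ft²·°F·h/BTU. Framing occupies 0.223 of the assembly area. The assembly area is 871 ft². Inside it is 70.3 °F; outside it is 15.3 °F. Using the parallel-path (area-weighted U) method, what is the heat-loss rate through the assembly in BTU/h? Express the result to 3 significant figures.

2980 BTU/h

U_eff = 0.777/19.6 + 0.223/9.89 = 0.03964 + 0.02255 = 0.06219
R_eff = 1/U_eff = 16.08 ft²·°F·h/BTU
Q = 871 × (70.3 − 15.3) / 16.08 = 2979 BTU/h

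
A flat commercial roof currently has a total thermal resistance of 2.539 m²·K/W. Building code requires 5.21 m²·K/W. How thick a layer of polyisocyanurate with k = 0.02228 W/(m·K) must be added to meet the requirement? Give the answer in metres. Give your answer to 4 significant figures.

0.05951 m

ΔR = 5.21 − 2.539 = 2.671 m²·K/W
L = ΔR × k = 2.671 × 0.02228 = 0.05951 m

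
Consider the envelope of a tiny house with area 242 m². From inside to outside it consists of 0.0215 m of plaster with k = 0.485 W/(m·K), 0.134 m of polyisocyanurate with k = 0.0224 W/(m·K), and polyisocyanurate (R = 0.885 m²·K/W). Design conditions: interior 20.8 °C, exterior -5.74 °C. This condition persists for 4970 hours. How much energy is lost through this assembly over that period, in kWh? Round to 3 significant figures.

0.0215/0.485 = 0.04433
0.134/0.0224 = 5.982
R_total = 0.04433 + 5.982 + 0.885 = 6.911 m²·K/W
Q = 242 × (20.8 − (-5.74)) / 6.911 = 929.3 W
E = 929.3 W × 4970 h / 1000 = 4619 kWh

4620 kWh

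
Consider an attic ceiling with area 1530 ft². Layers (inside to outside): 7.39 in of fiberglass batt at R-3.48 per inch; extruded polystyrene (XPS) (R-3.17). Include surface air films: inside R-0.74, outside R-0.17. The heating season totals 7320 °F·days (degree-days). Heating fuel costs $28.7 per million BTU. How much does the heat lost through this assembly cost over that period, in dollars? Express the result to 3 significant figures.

7.39 × 3.48 = 25.72
R_total = 0.74 + 25.72 + 3.17 + 0.17 = 29.8 ft²·°F·h/BTU
E = A × HDD × 24 / R = 1530 × 7320 × 24 / 29.8 = 9021000 BTU
Cost = 9021000/10⁶ × 28.7 = $258.9

259 dollars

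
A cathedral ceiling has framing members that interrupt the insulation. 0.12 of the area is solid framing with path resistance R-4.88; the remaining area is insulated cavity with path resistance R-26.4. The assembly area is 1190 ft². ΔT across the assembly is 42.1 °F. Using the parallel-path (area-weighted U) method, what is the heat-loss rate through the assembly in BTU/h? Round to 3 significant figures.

U_eff = 0.88/26.4 + 0.12/4.88 = 0.03333 + 0.02459 = 0.05792
R_eff = 1/U_eff = 17.26 ft²·°F·h/BTU
Q = 1190 × 42.1 / 17.26 = 2902 BTU/h

2900 BTU/h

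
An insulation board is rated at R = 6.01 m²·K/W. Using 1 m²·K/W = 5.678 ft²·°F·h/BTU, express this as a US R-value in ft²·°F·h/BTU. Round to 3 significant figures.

R_US = 6.01 × 5.678 = 34.12

34.1 ft²·°F·h/BTU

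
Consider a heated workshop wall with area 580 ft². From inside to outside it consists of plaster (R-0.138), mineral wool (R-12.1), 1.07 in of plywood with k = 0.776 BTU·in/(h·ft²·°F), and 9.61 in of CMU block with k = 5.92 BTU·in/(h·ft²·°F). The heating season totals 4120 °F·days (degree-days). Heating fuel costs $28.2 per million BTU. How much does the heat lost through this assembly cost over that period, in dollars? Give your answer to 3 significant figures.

106 dollars

1.07/0.776 = 1.379
9.61/5.92 = 1.623
R_total = 0.138 + 12.1 + 1.379 + 1.623 = 15.24 ft²·°F·h/BTU
E = A × HDD × 24 / R = 580 × 4120 × 24 / 15.24 = 3763000 BTU
Cost = 3763000/10⁶ × 28.2 = $106.1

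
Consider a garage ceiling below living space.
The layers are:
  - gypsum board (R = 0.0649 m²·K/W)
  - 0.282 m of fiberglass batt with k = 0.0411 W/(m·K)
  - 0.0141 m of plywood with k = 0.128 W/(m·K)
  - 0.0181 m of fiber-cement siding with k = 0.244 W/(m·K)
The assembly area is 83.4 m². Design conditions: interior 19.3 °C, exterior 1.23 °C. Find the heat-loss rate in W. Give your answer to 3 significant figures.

0.282/0.0411 = 6.861
0.0141/0.128 = 0.1102
0.0181/0.244 = 0.07418
R_total = 0.0649 + 6.861 + 0.1102 + 0.07418 = 7.111 m²·K/W
Q = A·ΔT/R = 83.4 × (19.3 − 1.23) / 7.111 = 211.9 W

212 W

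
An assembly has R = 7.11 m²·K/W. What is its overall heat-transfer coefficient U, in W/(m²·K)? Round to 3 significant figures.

0.141 W/(m²·K)

U = 1/R = 1/7.11 = 0.1406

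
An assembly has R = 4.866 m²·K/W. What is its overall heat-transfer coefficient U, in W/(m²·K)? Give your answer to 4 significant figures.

0.2055 W/(m²·K)

U = 1/R = 1/4.866 = 0.20551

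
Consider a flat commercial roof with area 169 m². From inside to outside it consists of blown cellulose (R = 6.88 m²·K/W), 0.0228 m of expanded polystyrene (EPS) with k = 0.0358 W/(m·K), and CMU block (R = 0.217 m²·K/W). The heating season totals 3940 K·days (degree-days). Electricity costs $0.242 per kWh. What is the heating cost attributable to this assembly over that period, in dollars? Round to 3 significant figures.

500 dollars

0.0228/0.0358 = 0.6369
R_total = 6.88 + 0.6369 + 0.217 = 7.734 m²·K/W
E = A × HDD × 24 / R / 1000 = 169 × 3940 × 24 / 7.734 / 1000 = 2066 kWh
Cost = 2066 × 0.242 = $500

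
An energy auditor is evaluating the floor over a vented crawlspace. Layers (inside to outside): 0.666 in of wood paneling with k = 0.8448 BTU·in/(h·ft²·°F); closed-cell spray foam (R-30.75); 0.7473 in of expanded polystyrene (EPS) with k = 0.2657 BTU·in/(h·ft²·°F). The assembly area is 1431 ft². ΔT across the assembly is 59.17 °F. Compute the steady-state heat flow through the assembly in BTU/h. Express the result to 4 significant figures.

0.666/0.8448 = 0.78835
0.7473/0.2657 = 2.8126
R_total = 0.78835 + 30.75 + 2.8126 = 34.351 ft²·°F·h/BTU
Q = A·ΔT/R = 1431 × 59.17 / 34.351 = 2464.9 BTU/h

2465 BTU/h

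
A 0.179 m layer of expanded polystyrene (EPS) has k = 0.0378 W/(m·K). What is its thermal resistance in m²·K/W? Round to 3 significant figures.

R = L/k = 0.179/0.0378 = 4.735 m²·K/W

4.74 m²·K/W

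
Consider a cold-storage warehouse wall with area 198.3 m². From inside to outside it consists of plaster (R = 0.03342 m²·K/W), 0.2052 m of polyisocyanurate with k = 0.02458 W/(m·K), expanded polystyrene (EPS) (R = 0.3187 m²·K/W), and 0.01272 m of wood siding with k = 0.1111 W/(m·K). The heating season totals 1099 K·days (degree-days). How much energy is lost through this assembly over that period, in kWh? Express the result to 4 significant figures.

593.4 kWh

0.2052/0.02458 = 8.3483
0.01272/0.1111 = 0.11449
R_total = 0.03342 + 8.3483 + 0.3187 + 0.11449 = 8.8149 m²·K/W
E = A × HDD × 24 / R / 1000 = 198.3 × 1099 × 24 / 8.8149 / 1000 = 593.36 kWh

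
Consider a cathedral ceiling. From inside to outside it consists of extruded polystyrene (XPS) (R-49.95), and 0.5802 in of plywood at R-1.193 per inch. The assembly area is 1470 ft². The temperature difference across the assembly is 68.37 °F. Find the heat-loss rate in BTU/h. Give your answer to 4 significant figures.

0.5802 × 1.193 = 0.69218
R_total = 49.95 + 0.69218 = 50.642 ft²·°F·h/BTU
Q = A·ΔT/R = 1470 × 68.37 / 50.642 = 1984.6 BTU/h

1985 BTU/h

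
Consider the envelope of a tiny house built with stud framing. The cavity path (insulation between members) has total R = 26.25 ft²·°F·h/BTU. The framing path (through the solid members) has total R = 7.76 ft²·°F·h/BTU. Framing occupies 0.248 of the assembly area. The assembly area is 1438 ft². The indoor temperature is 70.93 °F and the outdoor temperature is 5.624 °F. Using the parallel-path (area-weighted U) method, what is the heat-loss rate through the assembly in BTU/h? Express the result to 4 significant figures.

5692 BTU/h

U_eff = 0.752/26.25 + 0.248/7.76 = 0.028648 + 0.031959 = 0.060606
R_eff = 1/U_eff = 16.5 ft²·°F·h/BTU
Q = 1438 × (70.93 − 5.624) / 16.5 = 5691.5 BTU/h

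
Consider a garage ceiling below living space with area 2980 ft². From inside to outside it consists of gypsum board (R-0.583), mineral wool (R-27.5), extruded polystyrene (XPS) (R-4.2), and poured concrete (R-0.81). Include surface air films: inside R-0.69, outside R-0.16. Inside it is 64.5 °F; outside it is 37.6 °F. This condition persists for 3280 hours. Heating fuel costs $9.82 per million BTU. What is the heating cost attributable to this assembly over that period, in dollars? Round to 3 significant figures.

R_total = 0.69 + 0.583 + 27.5 + 4.2 + 0.81 + 0.16 = 33.94 ft²·°F·h/BTU
Q = 2980 × (64.5 − 37.6) / 33.94 = 2362 BTU/h
E = 2362 × 3280 = 7746000 BTU
Cost = 7746000/10⁶ × 9.82 = $76.07

76.1 dollars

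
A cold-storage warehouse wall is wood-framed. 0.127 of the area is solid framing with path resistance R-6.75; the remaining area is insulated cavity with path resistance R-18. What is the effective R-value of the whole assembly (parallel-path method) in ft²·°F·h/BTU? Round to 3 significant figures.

U_eff = 0.873/18 + 0.127/6.75 = 0.0485 + 0.01881 = 0.06731
R_eff = 1/U_eff = 14.86 ft²·°F·h/BTU

14.9 ft²·°F·h/BTU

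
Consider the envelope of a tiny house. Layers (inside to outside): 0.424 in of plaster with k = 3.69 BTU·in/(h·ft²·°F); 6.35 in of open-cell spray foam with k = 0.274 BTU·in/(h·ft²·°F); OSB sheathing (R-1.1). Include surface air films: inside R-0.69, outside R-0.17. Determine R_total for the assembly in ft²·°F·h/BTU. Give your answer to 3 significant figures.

0.424/3.69 = 0.1149
6.35/0.274 = 23.18
R_total = 0.69 + 0.1149 + 23.18 + 1.1 + 0.17 = 25.25 ft²·°F·h/BTU

25.3 ft²·°F·h/BTU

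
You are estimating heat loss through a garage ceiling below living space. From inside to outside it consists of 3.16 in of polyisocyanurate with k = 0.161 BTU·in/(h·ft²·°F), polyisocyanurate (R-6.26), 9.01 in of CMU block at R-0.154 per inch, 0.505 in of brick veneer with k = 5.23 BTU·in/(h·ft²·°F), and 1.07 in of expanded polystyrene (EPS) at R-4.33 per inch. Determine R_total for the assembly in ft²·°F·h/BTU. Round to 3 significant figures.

3.16/0.161 = 19.63
9.01 × 0.154 = 1.388
0.505/5.23 = 0.09656
1.07 × 4.33 = 4.633
R_total = 19.63 + 6.26 + 1.388 + 0.09656 + 4.633 = 32 ft²·°F·h/BTU

32.0 ft²·°F·h/BTU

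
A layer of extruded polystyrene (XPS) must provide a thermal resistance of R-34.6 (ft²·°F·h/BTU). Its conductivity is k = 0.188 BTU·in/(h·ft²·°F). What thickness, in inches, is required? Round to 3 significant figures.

6.50 in

L = R × k = 34.6 × 0.188 = 6.505 in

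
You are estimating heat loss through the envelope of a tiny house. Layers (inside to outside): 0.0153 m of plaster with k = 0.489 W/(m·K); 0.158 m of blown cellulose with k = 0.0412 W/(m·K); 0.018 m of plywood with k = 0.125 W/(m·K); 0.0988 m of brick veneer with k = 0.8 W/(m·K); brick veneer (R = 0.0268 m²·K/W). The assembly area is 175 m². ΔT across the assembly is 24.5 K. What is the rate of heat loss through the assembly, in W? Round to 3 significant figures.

0.0153/0.489 = 0.03129
0.158/0.0412 = 3.835
0.018/0.125 = 0.144
0.0988/0.8 = 0.1235
R_total = 0.03129 + 3.835 + 0.144 + 0.1235 + 0.0268 = 4.161 m²·K/W
Q = A·ΔT/R = 175 × 24.5 / 4.161 = 1031 W

1030 W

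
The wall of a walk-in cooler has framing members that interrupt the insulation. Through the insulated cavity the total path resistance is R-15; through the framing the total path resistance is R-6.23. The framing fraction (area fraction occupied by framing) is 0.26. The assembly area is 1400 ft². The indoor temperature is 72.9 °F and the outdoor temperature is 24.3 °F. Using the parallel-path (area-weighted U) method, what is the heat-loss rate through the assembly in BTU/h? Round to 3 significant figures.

6200 BTU/h

U_eff = 0.74/15 + 0.26/6.23 = 0.04933 + 0.04173 = 0.09107
R_eff = 1/U_eff = 10.98 ft²·°F·h/BTU
Q = 1400 × (72.9 − 24.3) / 10.98 = 6196 BTU/h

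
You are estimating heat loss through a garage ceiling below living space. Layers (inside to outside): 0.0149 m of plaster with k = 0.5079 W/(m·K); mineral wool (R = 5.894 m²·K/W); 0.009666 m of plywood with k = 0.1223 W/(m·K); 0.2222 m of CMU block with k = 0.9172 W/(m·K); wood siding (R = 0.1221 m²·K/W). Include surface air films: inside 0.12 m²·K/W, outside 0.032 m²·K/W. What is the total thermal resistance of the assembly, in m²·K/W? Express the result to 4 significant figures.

6.519 m²·K/W

0.0149/0.5079 = 0.029336
0.009666/0.1223 = 0.079035
0.2222/0.9172 = 0.24226
R_total = 0.12 + 0.029336 + 5.894 + 0.079035 + 0.24226 + 0.1221 + 0.032 = 6.5187 m²·K/W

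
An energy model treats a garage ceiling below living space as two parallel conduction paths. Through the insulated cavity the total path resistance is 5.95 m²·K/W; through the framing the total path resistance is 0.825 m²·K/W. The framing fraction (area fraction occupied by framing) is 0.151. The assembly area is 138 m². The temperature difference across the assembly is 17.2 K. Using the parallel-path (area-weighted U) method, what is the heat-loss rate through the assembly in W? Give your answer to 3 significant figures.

773 W

U_eff = 0.849/5.95 + 0.151/0.825 = 0.1427 + 0.183 = 0.3257
R_eff = 1/U_eff = 3.07 m²·K/W
Q = 138 × 17.2 / 3.07 = 773.1 W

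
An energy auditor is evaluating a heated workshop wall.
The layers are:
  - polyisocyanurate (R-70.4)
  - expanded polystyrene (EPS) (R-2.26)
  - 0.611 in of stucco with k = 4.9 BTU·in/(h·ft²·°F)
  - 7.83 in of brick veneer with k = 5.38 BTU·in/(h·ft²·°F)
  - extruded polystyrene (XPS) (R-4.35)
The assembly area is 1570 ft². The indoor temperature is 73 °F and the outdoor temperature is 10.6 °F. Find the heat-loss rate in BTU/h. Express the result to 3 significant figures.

1250 BTU/h

0.611/4.9 = 0.1247
7.83/5.38 = 1.455
R_total = 70.4 + 2.26 + 0.1247 + 1.455 + 4.35 = 78.59 ft²·°F·h/BTU
Q = A·ΔT/R = 1570 × (73 − 10.6) / 78.59 = 1247 BTU/h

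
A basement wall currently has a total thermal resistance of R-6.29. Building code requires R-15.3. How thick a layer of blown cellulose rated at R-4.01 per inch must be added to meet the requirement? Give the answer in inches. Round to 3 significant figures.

2.25 in

ΔR = 15.3 − 6.29 = 9.01 ft²·°F·h/BTU
L = ΔR / (R/in) = 9.01/4.01 = 2.247 in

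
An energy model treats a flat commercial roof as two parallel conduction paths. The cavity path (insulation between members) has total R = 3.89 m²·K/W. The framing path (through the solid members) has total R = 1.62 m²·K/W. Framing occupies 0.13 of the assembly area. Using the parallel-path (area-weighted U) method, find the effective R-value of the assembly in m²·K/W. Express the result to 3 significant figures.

U_eff = 0.87/3.89 + 0.13/1.62 = 0.2237 + 0.08025 = 0.3039
R_eff = 1/U_eff = 3.291 m²·K/W

3.29 m²·K/W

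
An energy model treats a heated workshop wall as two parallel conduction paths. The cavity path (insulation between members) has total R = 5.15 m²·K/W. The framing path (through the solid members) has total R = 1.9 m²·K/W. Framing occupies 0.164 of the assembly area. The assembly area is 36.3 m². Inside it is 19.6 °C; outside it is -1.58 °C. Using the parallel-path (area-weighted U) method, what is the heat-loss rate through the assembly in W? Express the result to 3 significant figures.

U_eff = 0.836/5.15 + 0.164/1.9 = 0.1623 + 0.08632 = 0.2486
R_eff = 1/U_eff = 4.022 m²·K/W
Q = 36.3 × (19.6 − (-1.58)) / 4.022 = 191.2 W

191 W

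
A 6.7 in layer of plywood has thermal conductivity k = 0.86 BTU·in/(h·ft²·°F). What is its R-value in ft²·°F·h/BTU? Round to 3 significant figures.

7.79 ft²·°F·h/BTU

R = L/k = 6.7/0.86 = 7.791 ft²·°F·h/BTU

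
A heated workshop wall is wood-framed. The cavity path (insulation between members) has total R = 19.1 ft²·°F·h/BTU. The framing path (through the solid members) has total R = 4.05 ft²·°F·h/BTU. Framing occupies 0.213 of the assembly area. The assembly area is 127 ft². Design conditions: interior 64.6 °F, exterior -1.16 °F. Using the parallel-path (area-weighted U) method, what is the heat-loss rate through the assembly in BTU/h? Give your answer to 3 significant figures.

U_eff = 0.787/19.1 + 0.213/4.05 = 0.0412 + 0.05259 = 0.0938
R_eff = 1/U_eff = 10.66 ft²·°F·h/BTU
Q = 127 × (64.6 − (-1.16)) / 10.66 = 783.3 BTU/h

783 BTU/h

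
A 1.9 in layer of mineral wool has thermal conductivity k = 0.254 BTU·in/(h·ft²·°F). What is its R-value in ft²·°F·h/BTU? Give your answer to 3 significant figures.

R = L/k = 1.9/0.254 = 7.48 ft²·°F·h/BTU

7.48 ft²·°F·h/BTU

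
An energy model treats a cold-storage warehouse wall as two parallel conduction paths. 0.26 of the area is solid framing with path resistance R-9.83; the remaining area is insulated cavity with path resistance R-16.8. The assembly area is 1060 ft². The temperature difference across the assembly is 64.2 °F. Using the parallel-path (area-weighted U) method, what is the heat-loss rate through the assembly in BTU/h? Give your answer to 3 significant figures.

U_eff = 0.74/16.8 + 0.26/9.83 = 0.04405 + 0.02645 = 0.0705
R_eff = 1/U_eff = 14.18 ft²·°F·h/BTU
Q = 1060 × 64.2 / 14.18 = 4797 BTU/h

4800 BTU/h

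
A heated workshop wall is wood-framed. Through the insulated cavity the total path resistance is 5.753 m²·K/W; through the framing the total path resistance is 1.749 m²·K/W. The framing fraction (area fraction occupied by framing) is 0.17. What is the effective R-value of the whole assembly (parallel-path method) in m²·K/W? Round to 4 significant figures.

4.141 m²·K/W

U_eff = 0.83/5.753 + 0.17/1.749 = 0.14427 + 0.097198 = 0.24147
R_eff = 1/U_eff = 4.1413 m²·K/W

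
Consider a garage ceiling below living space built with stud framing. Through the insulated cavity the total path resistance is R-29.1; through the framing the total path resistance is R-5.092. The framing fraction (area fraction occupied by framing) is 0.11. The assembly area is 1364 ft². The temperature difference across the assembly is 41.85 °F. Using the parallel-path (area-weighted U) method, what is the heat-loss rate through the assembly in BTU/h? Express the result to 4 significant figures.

U_eff = 0.89/29.1 + 0.11/5.092 = 0.030584 + 0.021603 = 0.052187
R_eff = 1/U_eff = 19.162 ft²·°F·h/BTU
Q = 1364 × 41.85 / 19.162 = 2979 BTU/h

2979 BTU/h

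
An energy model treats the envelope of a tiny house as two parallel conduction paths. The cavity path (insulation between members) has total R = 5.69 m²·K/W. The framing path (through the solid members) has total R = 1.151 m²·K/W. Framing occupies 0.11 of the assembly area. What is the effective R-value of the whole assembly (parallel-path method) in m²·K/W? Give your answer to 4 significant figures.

3.969 m²·K/W

U_eff = 0.89/5.69 + 0.11/1.151 = 0.15641 + 0.095569 = 0.25198
R_eff = 1/U_eff = 3.9685 m²·K/W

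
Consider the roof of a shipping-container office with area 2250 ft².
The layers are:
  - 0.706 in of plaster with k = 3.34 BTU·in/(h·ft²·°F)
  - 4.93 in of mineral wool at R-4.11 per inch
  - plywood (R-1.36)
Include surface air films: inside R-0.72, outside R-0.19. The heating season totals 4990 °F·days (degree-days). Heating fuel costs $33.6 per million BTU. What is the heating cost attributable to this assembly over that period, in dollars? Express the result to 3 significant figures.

398 dollars

0.706/3.34 = 0.2114
4.93 × 4.11 = 20.26
R_total = 0.72 + 0.2114 + 20.26 + 1.36 + 0.19 = 22.74 ft²·°F·h/BTU
E = A × HDD × 24 / R = 2250 × 4990 × 24 / 22.74 = 11850000 BTU
Cost = 11850000/10⁶ × 33.6 = $398.1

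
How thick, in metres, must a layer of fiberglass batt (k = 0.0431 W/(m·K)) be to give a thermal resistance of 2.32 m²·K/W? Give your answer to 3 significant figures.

0.100 m

L = R·k = 2.32 × 0.0431 = 0.09999 m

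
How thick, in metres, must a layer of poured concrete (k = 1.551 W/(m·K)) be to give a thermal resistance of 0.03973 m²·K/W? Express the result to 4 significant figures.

0.06162 m

L = R·k = 0.03973 × 1.551 = 0.061621 m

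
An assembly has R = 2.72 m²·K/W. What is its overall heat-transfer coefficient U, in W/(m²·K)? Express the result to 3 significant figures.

0.368 W/(m²·K)

U = 1/R = 1/2.72 = 0.3676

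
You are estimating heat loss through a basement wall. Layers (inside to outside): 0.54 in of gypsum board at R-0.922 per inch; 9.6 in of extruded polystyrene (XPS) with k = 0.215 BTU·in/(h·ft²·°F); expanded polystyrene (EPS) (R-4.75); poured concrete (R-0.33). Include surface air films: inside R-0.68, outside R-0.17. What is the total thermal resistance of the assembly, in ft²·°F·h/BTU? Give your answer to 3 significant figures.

0.54 × 0.922 = 0.4979
9.6/0.215 = 44.65
R_total = 0.68 + 0.4979 + 44.65 + 4.75 + 0.33 + 0.17 = 51.08 ft²·°F·h/BTU

51.1 ft²·°F·h/BTU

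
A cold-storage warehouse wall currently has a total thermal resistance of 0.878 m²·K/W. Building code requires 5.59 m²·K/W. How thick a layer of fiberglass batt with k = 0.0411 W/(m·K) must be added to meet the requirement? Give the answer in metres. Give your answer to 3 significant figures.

ΔR = 5.59 − 0.878 = 4.712 m²·K/W
L = ΔR × k = 4.712 × 0.0411 = 0.1937 m

0.194 m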